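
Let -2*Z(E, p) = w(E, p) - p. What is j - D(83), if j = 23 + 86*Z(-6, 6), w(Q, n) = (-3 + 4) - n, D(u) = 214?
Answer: 282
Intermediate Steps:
w(Q, n) = 1 - n
Z(E, p) = -½ + p (Z(E, p) = -((1 - p) - p)/2 = -(1 - 2*p)/2 = -½ + p)
j = 496 (j = 23 + 86*(-½ + 6) = 23 + 86*(11/2) = 23 + 473 = 496)
j - D(83) = 496 - 1*214 = 496 - 214 = 282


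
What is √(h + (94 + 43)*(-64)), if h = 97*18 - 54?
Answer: 2*I*√1769 ≈ 84.119*I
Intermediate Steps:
h = 1692 (h = 1746 - 54 = 1692)
√(h + (94 + 43)*(-64)) = √(1692 + (94 + 43)*(-64)) = √(1692 + 137*(-64)) = √(1692 - 8768) = √(-7076) = 2*I*√1769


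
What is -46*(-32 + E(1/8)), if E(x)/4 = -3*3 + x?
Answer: 3105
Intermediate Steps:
E(x) = -36 + 4*x (E(x) = 4*(-3*3 + x) = 4*(-9 + x) = -36 + 4*x)
-46*(-32 + E(1/8)) = -46*(-32 + (-36 + 4/8)) = -46*(-32 + (-36 + 4*(1/8))) = -46*(-32 + (-36 + 1/2)) = -46*(-32 - 71/2) = -46*(-135/2) = 3105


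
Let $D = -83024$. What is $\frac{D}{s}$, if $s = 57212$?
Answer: $- \frac{20756}{14303} \approx -1.4512$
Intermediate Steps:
$\frac{D}{s} = - \frac{83024}{57212} = \left(-83024\right) \frac{1}{57212} = - \frac{20756}{14303}$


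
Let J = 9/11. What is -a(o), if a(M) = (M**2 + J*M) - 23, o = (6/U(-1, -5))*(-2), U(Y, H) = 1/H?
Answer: -39887/11 ≈ -3626.1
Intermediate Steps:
J = 9/11 (J = 9*(1/11) = 9/11 ≈ 0.81818)
o = 60 (o = (6/(1/(-5)))*(-2) = (6/(-1/5))*(-2) = (6*(-5))*(-2) = -30*(-2) = 60)
a(M) = -23 + M**2 + 9*M/11 (a(M) = (M**2 + 9*M/11) - 23 = -23 + M**2 + 9*M/11)
-a(o) = -(-23 + 60**2 + (9/11)*60) = -(-23 + 3600 + 540/11) = -1*39887/11 = -39887/11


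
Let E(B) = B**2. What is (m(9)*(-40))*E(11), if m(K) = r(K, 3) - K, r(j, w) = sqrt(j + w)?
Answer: 43560 - 9680*sqrt(3) ≈ 26794.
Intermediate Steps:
m(K) = sqrt(3 + K) - K (m(K) = sqrt(K + 3) - K = sqrt(3 + K) - K)
(m(9)*(-40))*E(11) = ((sqrt(3 + 9) - 1*9)*(-40))*11**2 = ((sqrt(12) - 9)*(-40))*121 = ((2*sqrt(3) - 9)*(-40))*121 = ((-9 + 2*sqrt(3))*(-40))*121 = (360 - 80*sqrt(3))*121 = 43560 - 9680*sqrt(3)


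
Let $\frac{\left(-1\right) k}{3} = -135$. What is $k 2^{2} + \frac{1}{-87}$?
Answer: $\frac{140939}{87} \approx 1620.0$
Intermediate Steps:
$k = 405$ ($k = \left(-3\right) \left(-135\right) = 405$)
$k 2^{2} + \frac{1}{-87} = 405 \cdot 2^{2} + \frac{1}{-87} = 405 \cdot 4 - \frac{1}{87} = 1620 - \frac{1}{87} = \frac{140939}{87}$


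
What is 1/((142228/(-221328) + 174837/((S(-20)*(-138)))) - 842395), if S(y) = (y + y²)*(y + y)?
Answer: -9672033600/8147678153662193 ≈ -1.1871e-6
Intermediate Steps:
S(y) = 2*y*(y + y²) (S(y) = (y + y²)*(2*y) = 2*y*(y + y²))
1/((142228/(-221328) + 174837/((S(-20)*(-138)))) - 842395) = 1/((142228/(-221328) + 174837/(((2*(-20)²*(1 - 20))*(-138)))) - 842395) = 1/((142228*(-1/221328) + 174837/(((2*400*(-19))*(-138)))) - 842395) = 1/((-35557/55332 + 174837/((-15200*(-138)))) - 842395) = 1/((-35557/55332 + 174837/2097600) - 842395) = 1/((-35557/55332 + 174837*(1/2097600)) - 842395) = 1/((-35557/55332 + 58279/699200) - 842395) = 1/(-5409190193/9672033600 - 842395) = 1/(-8147678153662193/9672033600) = -9672033600/8147678153662193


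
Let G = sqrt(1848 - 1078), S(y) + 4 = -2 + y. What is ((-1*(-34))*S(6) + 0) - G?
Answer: -sqrt(770) ≈ -27.749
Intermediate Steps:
S(y) = -6 + y (S(y) = -4 + (-2 + y) = -6 + y)
G = sqrt(770) ≈ 27.749
((-1*(-34))*S(6) + 0) - G = ((-1*(-34))*(-6 + 6) + 0) - sqrt(770) = (34*0 + 0) - sqrt(770) = (0 + 0) - sqrt(770) = 0 - sqrt(770) = -sqrt(770)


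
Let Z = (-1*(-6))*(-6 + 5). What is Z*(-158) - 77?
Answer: 871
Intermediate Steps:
Z = -6 (Z = 6*(-1) = -6)
Z*(-158) - 77 = -6*(-158) - 77 = 948 - 77 = 871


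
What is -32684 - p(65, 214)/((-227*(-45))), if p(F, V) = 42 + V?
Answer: -333867316/10215 ≈ -32684.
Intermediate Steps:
-32684 - p(65, 214)/((-227*(-45))) = -32684 - (42 + 214)/((-227*(-45))) = -32684 - 256/10215 = -333867316/10215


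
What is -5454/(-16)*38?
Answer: 51813/4 ≈ 12953.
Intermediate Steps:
-5454/(-16)*38 = -5454*(-1)/16*38 = -54*(-101/16)*38 = (2727/8)*38 = 51813/4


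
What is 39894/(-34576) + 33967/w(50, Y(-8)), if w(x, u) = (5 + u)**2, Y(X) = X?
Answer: 587041973/155592 ≈ 3773.0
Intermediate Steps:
39894/(-34576) + 33967/w(50, Y(-8)) = 39894/(-34576) + 33967/((5 - 8)**2) = 39894*(-1/34576) + 33967/((-3)**2) = -19947/17288 + 33967/9 = 587041973/155592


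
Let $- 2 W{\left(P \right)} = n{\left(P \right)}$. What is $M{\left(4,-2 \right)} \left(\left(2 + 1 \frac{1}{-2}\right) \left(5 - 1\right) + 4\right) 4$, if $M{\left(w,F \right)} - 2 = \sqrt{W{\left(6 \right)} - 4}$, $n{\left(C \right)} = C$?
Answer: $80 + 40 i \sqrt{7} \approx 80.0 + 105.83 i$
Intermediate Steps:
$W{\left(P \right)} = - \frac{P}{2}$
$M{\left(w,F \right)} = 2 + i \sqrt{7}$ ($M{\left(w,F \right)} = 2 + \sqrt{\left(- \frac{1}{2}\right) 6 - 4} = 2 + \sqrt{-3 - 4} = 2 + \sqrt{-7} = 2 + i \sqrt{7}$)
$M{\left(4,-2 \right)} \left(\left(2 + 1 \frac{1}{-2}\right) \left(5 - 1\right) + 4\right) 4 = \left(2 + i \sqrt{7}\right) \left(\left(2 + 1 \frac{1}{-2}\right) \left(5 - 1\right) + 4\right) 4 = \left(2 + i \sqrt{7}\right) \left(\left(2 + 1 \left(- \frac{1}{2}\right)\right) 4 + 4\right) 4 = \left(2 + i \sqrt{7}\right) \left(\left(2 - \frac{1}{2}\right) 4 + 4\right) 4 = \left(2 + i \sqrt{7}\right) \left(\frac{3}{2} \cdot 4 + 4\right) 4 = \left(2 + i \sqrt{7}\right) \left(6 + 4\right) 4 = \left(2 + i \sqrt{7}\right) 10 \cdot 4 = \left(2 + i \sqrt{7}\right) 40 = 80 + 40 i \sqrt{7}$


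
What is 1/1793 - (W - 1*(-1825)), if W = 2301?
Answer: -7397917/1793 ≈ -4126.0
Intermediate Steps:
1/1793 - (W - 1*(-1825)) = 1/1793 - (2301 - 1*(-1825)) = 1/1793 - (2301 + 1825) = 1/1793 - 1*4126 = 1/1793 - 4126 = -7397917/1793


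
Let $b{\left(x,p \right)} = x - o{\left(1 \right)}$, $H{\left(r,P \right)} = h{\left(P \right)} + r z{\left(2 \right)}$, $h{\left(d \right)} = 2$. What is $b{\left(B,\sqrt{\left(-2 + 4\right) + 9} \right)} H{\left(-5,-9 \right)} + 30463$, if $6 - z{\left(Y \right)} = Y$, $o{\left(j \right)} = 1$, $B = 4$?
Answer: $30409$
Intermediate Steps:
$z{\left(Y \right)} = 6 - Y$
$H{\left(r,P \right)} = 2 + 4 r$ ($H{\left(r,P \right)} = 2 + r \left(6 - 2\right) = 2 + r 4 = 2 + 4 r$)
$b{\left(x,p \right)} = -1 + x$ ($b{\left(x,p \right)} = x - 1 = -1 + x$)
$b{\left(B,\sqrt{\left(-2 + 4\right) + 9} \right)} H{\left(-5,-9 \right)} + 30463 = \left(-1 + 4\right) \left(2 + 4 \left(-5\right)\right) + 30463 = 3 \left(2 - 20\right) + 30463 = 3 \left(-18\right) + 30463 = -54 + 30463 = 30409$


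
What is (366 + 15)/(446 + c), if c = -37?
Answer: 381/409 ≈ 0.93154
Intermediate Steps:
(366 + 15)/(446 + c) = (366 + 15)/(446 - 37) = 381/409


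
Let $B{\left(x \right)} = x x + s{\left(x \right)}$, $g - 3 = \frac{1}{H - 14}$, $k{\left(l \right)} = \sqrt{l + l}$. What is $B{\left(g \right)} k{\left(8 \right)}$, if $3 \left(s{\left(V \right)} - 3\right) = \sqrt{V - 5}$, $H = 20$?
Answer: $\frac{469}{9} + \frac{2 i \sqrt{66}}{9} \approx 52.111 + 1.8053 i$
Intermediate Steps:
$s{\left(V \right)} = 3 + \frac{\sqrt{-5 + V}}{3}$ ($s{\left(V \right)} = 3 + \frac{\sqrt{V - 5}}{3} = 3 + \frac{\sqrt{-5 + V}}{3}$)
$k{\left(l \right)} = \sqrt{2} \sqrt{l}$ ($k{\left(l \right)} = \sqrt{2 l} = \sqrt{2} \sqrt{l}$)
$g = \frac{19}{6}$ ($g = 3 + \frac{1}{20 - 14} = 3 + \frac{1}{6} = \frac{19}{6} \approx 3.1667$)
$B{\left(x \right)} = 3 + x^{2} + \frac{\sqrt{-5 + x}}{3}$ ($B{\left(x \right)} = x x + \left(3 + \frac{\sqrt{-5 + x}}{3}\right) = x^{2} + \left(3 + \frac{\sqrt{-5 + x}}{3}\right) = 3 + x^{2} + \frac{\sqrt{-5 + x}}{3}$)
$B{\left(g \right)} k{\left(8 \right)} = \left(3 + \left(\frac{19}{6}\right)^{2} + \frac{\sqrt{-5 + \frac{19}{6}}}{3}\right) \sqrt{2} \sqrt{8} = \left(3 + \frac{361}{36} + \frac{\sqrt{- \frac{11}{6}}}{3}\right) \sqrt{2} \cdot 2 \sqrt{2} = \left(3 + \frac{361}{36} + \frac{\frac{1}{6} i \sqrt{66}}{3}\right) 4 = \left(3 + \frac{361}{36} + \frac{i \sqrt{66}}{18}\right) 4 = \left(\frac{469}{36} + \frac{i \sqrt{66}}{18}\right) 4 = \frac{469}{9} + \frac{2 i \sqrt{66}}{9}$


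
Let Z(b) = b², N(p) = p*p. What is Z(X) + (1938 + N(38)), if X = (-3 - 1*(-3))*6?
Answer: 3382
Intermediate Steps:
N(p) = p²
X = 0 (X = (-3 + 3)*6 = 0*6 = 0)
Z(X) + (1938 + N(38)) = 0² + (1938 + 38²) = 0 + (1938 + 1444) = 0 + 3382 = 3382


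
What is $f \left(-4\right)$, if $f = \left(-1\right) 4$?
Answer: $16$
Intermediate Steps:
$f = -4$
$f \left(-4\right) = \left(-4\right) \left(-4\right) = 16$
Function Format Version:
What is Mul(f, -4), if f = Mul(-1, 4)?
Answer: 16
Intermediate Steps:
f = -4
Mul(f, -4) = Mul(-4, -4) = 16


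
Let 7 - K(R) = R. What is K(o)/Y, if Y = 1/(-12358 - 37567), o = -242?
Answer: -12431325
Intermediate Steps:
Y = -1/49925 (Y = 1/(-49925) = -1/49925 ≈ -2.0030e-5)
K(R) = 7 - R
K(o)/Y = (7 - 1*(-242))/(-1/49925) = (7 + 242)*(-49925) = 249*(-49925) = -12431325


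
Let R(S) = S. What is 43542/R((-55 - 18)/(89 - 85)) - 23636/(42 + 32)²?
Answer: -238867349/99937 ≈ -2390.2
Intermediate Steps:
43542/R((-55 - 18)/(89 - 85)) - 23636/(42 + 32)² = 43542/(((-55 - 18)/(89 - 85))) - 23636/(42 + 32)² = 43542/((-73/4)) - 23636/(74²) = 43542/((-73*¼)) - 23636/5476 = 43542/(-73/4) - 23636*1/5476 = 43542*(-4/73) - 5909/1369 = -174168/73 - 5909/1369 = -238867349/99937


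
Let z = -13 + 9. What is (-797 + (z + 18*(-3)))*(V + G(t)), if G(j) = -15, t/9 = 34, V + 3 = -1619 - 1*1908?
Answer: 3030975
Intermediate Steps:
V = -3530 (V = -3 + (-1619 - 1*1908) = -3 + (-1619 - 1908) = -3 - 3527 = -3530)
z = -4
t = 306 (t = 9*34 = 306)
(-797 + (z + 18*(-3)))*(V + G(t)) = (-797 + (-4 + 18*(-3)))*(-3530 - 15) = (-797 + (-4 - 54))*(-3545) = (-797 - 58)*(-3545) = -855*(-3545) = 3030975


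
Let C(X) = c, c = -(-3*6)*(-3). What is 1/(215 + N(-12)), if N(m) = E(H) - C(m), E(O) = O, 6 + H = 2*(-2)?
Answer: 1/259 ≈ 0.0038610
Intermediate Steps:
H = -10 (H = -6 + 2*(-2) = -6 - 4 = -10)
c = -54 (c = -(-18)*(-3) = -1*54 = -54)
C(X) = -54
N(m) = 44 (N(m) = -10 - 1*(-54) = -10 + 54 = 44)
1/(215 + N(-12)) = 1/(215 + 44) = 1/259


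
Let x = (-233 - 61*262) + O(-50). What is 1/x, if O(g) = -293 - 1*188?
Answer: -1/16696 ≈ -5.9895e-5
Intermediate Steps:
O(g) = -481 (O(g) = -293 - 188 = -481)
x = -16696 (x = (-233 - 61*262) - 481 = (-233 - 15982) - 481 = -16215 - 481 = -16696)
1/x = 1/(-16696) = -1/16696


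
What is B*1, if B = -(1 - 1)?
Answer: 0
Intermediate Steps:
B = 0 (B = -1*0 = 0)
B*1 = 0*1 = 0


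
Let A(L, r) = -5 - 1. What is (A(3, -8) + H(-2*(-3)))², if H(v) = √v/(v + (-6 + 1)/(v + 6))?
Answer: 162468/4489 - 144*√6/67 ≈ 30.928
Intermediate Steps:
A(L, r) = -6
H(v) = √v/(v - 5/(6 + v))
(A(3, -8) + H(-2*(-3)))² = (-6 + √(-2*(-3))*(6 - 2*(-3))/(-5 + (-2*(-3))² + 6*(-2*(-3))))² = (-6 + √6*(6 + 6)/(-5 + 6² + 6*6))² = (-6 + √6*12/(-5 + 36 + 36))² = (-6 + √6*12/67)² = (-6 + √6*(1/67)*12)² = (-6 + 12*√6/67)²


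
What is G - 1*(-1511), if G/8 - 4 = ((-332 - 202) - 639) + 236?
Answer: -5953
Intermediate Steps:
G = -7464 (G = 32 + 8*(((-332 - 202) - 639) + 236) = 32 + 8*((-534 - 639) + 236) = 32 + 8*(-1173 + 236) = 32 + 8*(-937) = 32 - 7496 = -7464)
G - 1*(-1511) = -7464 - 1*(-1511) = -7464 + 1511 = -5953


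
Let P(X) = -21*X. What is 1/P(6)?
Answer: -1/126 ≈ -0.0079365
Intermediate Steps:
1/P(6) = 1/(-21*6) = 1/(-126) = -1/126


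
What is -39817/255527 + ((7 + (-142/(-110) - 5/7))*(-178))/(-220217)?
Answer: -3243150149163/21664484903215 ≈ -0.14970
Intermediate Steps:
-39817/255527 + ((7 + (-142/(-110) - 5/7))*(-178))/(-220217) = -39817*1/255527 + ((7 + (-142*(-1/110) - 5*⅐))*(-178))*(-1/220217) = -39817/255527 + ((7 + (71/55 - 5/7))*(-178))*(-1/220217) = -39817/255527 + ((7 + 222/385)*(-178))*(-1/220217) = -39817/255527 + ((2917/385)*(-178))*(-1/220217) = -39817/255527 - 519226/385*(-1/220217) = -39817/255527 + 519226/84783545 = -3243150149163/21664484903215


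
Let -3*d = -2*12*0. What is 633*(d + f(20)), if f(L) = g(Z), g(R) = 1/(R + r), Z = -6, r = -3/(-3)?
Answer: -633/5 ≈ -126.60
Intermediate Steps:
d = 0 (d = -(-2*12)*0/3 = -(-8)*0 = -1/3*0 = 0)
r = 1 (r = -3*(-1/3) = 1)
g(R) = 1/(1 + R) (g(R) = 1/(R + 1) = 1/(1 + R))
f(L) = -1/5 (f(L) = 1/(1 - 6) = 1/(-5) = -1/5)
633*(d + f(20)) = 633*(0 - 1/5) = 633*(-1/5) = -633/5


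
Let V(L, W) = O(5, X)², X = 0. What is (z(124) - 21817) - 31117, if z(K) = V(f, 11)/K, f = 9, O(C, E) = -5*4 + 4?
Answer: -1640890/31 ≈ -52932.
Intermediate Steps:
O(C, E) = -16 (O(C, E) = -20 + 4 = -16)
V(L, W) = 256 (V(L, W) = (-16)² = 256)
z(K) = 256/K
(z(124) - 21817) - 31117 = (256/124 - 21817) - 31117 = (256*(1/124) - 21817) - 31117 = (64/31 - 21817) - 31117 = -676263/31 - 31117 = -1640890/31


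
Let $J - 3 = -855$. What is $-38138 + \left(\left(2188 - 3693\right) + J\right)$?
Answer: $-40495$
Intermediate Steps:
$J = -852$ ($J = 3 - 855 = -852$)
$-38138 + \left(\left(2188 - 3693\right) + J\right) = -38138 + \left(\left(2188 - 3693\right) - 852\right) = -38138 - 2357 = -40495$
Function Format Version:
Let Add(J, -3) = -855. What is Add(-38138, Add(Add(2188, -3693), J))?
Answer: -40495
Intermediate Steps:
J = -852 (J = Add(3, -855) = -852)
Add(-38138, Add(Add(2188, -3693), J)) = Add(-38138, Add(Add(2188, -3693), -852)) = Add(-38138, Add(-1505, -852)) = Add(-38138, -2357) = -40495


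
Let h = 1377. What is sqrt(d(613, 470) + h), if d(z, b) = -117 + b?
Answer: sqrt(1730) ≈ 41.593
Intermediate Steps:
sqrt(d(613, 470) + h) = sqrt((-117 + 470) + 1377) = sqrt(353 + 1377) = sqrt(1730)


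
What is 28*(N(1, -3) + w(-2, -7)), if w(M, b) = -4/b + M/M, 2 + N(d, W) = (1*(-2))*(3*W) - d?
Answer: 464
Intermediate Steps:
N(d, W) = -2 - d - 6*W (N(d, W) = -2 + ((1*(-2))*(3*W) - d) = -2 + (-6*W - d) = -2 + (-d - 6*W) = -2 - d - 6*W)
w(M, b) = 1 - 4/b (w(M, b) = -4/b + 1 = 1 - 4/b)
28*(N(1, -3) + w(-2, -7)) = 28*((-2 - 1*1 - 6*(-3)) + (-4 - 7)/(-7)) = 28*((-2 - 1 + 18) - ⅐*(-11)) = 28*(15 + 11/7) = 28*(116/7) = 464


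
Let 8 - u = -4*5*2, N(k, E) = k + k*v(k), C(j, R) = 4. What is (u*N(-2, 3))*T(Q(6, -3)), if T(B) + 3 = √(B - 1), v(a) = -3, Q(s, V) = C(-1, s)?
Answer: -576 + 192*√3 ≈ -243.45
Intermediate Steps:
Q(s, V) = 4
T(B) = -3 + √(-1 + B) (T(B) = -3 + √(B - 1) = -3 + √(-1 + B))
N(k, E) = -2*k (N(k, E) = k + k*(-3) = k - 3*k = -2*k)
u = 48 (u = 8 - (-4*5)*2 = 8 - (-20)*2 = 8 - 1*(-40) = 8 + 40 = 48)
(u*N(-2, 3))*T(Q(6, -3)) = (48*(-2*(-2)))*(-3 + √(-1 + 4)) = (48*4)*(-3 + √3) = 192*(-3 + √3) = -576 + 192*√3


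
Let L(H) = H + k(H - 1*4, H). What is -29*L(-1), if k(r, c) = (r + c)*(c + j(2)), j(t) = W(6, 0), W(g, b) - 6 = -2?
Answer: 551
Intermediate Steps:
W(g, b) = 4 (W(g, b) = 6 - 2 = 4)
j(t) = 4
k(r, c) = (4 + c)*(c + r) (k(r, c) = (r + c)*(c + 4) = (c + r)*(4 + c) = (4 + c)*(c + r))
L(H) = -16 + H**2 + 9*H + H*(-4 + H) (L(H) = H + (H**2 + 4*H + 4*(H - 1*4) + H*(H - 1*4)) = H + (H**2 + 4*H + 4*(H - 4) + H*(H - 4)) = H + (H**2 + 4*H + 4*(-4 + H) + H*(-4 + H)) = H + (H**2 + 4*H + (-16 + 4*H) + H*(-4 + H)) = H + (-16 + H**2 + 8*H + H*(-4 + H)) = -16 + H**2 + 9*H + H*(-4 + H))
-29*L(-1) = -29*(-16 + 2*(-1)**2 + 5*(-1)) = -29*(-16 + 2*1 - 5) = -29*(-16 + 2 - 5) = -29*(-19) = 551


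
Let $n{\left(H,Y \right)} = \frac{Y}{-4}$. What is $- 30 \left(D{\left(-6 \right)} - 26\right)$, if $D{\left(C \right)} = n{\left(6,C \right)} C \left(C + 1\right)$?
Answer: $-570$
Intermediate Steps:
$n{\left(H,Y \right)} = - \frac{Y}{4}$ ($n{\left(H,Y \right)} = Y \left(- \frac{1}{4}\right) = - \frac{Y}{4}$)
$D{\left(C \right)} = - \frac{C^{2} \left(1 + C\right)}{4}$ ($D{\left(C \right)} = - \frac{C}{4} C \left(C + 1\right) = - \frac{C^{2}}{4} \left(1 + C\right) = - \frac{C^{2} \left(1 + C\right)}{4}$)
$- 30 \left(D{\left(-6 \right)} - 26\right) = - 30 \left(\frac{\left(-6\right)^{2} \left(-1 - -6\right)}{4} - 26\right) = - 30 \left(\frac{1}{4} \cdot 36 \left(-1 + 6\right) - 26\right) = - 30 \left(\frac{1}{4} \cdot 36 \cdot 5 - 26\right) = - 30 \left(45 - 26\right) = \left(-30\right) 19 = -570$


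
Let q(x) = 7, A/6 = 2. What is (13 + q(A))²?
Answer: 400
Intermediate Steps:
A = 12 (A = 6*2 = 12)
(13 + q(A))² = (13 + 7)² = 20² = 400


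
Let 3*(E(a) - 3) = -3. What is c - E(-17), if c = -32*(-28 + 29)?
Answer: -34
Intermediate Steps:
E(a) = 2 (E(a) = 3 + (⅓)*(-3) = 3 - 1 = 2)
c = -32 (c = -32*1 = -32)
c - E(-17) = -32 - 1*2 = -32 - 2 = -34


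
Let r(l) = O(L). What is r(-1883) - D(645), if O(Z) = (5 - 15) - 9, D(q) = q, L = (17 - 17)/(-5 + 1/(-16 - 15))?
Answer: -664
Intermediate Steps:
L = 0 (L = 0/(-5 + 1/(-31)) = 0/(-5 - 1/31) = 0/(-156/31) = 0*(-31/156) = 0)
O(Z) = -19 (O(Z) = -10 - 9 = -19)
r(l) = -19
r(-1883) - D(645) = -19 - 1*645 = -19 - 645 = -664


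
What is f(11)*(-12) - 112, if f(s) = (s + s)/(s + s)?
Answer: -124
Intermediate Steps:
f(s) = 1 (f(s) = (2*s)/((2*s)) = (2*s)*(1/(2*s)) = 1)
f(11)*(-12) - 112 = 1*(-12) - 112 = -12 - 112 = -124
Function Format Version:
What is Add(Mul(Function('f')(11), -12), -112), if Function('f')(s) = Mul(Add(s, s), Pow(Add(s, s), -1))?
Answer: -124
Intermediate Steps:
Function('f')(s) = 1 (Function('f')(s) = Mul(Mul(2, s), Pow(Mul(2, s), -1)) = Mul(Mul(2, s), Mul(Rational(1, 2), Pow(s, -1))) = 1)
Add(Mul(Function('f')(11), -12), -112) = Add(Mul(1, -12), -112) = Add(-12, -112) = -124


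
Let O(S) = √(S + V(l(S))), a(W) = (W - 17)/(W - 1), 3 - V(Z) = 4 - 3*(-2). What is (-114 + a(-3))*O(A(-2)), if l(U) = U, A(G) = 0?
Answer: -109*I*√7 ≈ -288.39*I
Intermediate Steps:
V(Z) = -7 (V(Z) = 3 - (4 - 3*(-2)) = 3 - (4 + 6) = 3 - 1*10 = 3 - 10 = -7)
a(W) = (-17 + W)/(-1 + W)
O(S) = √(-7 + S) (O(S) = √(S - 7) = √(-7 + S))
(-114 + a(-3))*O(A(-2)) = (-114 + (-17 - 3)/(-1 - 3))*√(-7 + 0) = (-114 - 20/(-4))*√(-7) = (-114 - ¼*(-20))*(I*√7) = (-114 + 5)*(I*√7) = -109*I*√7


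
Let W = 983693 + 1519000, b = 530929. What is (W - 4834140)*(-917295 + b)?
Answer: 900791851602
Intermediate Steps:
W = 2502693
(W - 4834140)*(-917295 + b) = (2502693 - 4834140)*(-917295 + 530929) = -2331447*(-386366) = 900791851602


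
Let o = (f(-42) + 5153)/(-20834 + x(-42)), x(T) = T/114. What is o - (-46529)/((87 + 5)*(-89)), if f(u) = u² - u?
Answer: -847881295/140923668 ≈ -6.0166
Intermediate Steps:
x(T) = T/114 (x(T) = T*(1/114) = T/114)
o = -132221/395853 (o = (-42*(-1 - 42) + 5153)/(-20834 + (1/114)*(-42)) = (-42*(-43) + 5153)/(-20834 - 7/19) = (1806 + 5153)/(-395853/19) = 6959*(-19/395853) = -132221/395853 ≈ -0.33402)
o - (-46529)/((87 + 5)*(-89)) = -132221/395853 - (-46529)/((87 + 5)*(-89)) = -132221/395853 - (-46529)/(92*(-89)) = -132221/395853 - (-46529)/(-8188) = -132221/395853 - (-46529)*(-1)/8188 = -132221/395853 - 1*2023/356 = -132221/395853 - 2023/356 = -847881295/140923668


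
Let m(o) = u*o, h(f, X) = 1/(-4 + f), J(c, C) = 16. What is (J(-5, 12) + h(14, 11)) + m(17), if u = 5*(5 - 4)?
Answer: 1011/10 ≈ 101.10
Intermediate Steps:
u = 5 (u = 5*1 = 5)
m(o) = 5*o
(J(-5, 12) + h(14, 11)) + m(17) = (16 + 1/(-4 + 14)) + 5*17 = (16 + 1/10) + 85 = (16 + ⅒) + 85 = 161/10 + 85 = 1011/10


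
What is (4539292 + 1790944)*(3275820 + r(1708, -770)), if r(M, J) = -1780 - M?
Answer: 20714633830352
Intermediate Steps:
(4539292 + 1790944)*(3275820 + r(1708, -770)) = (4539292 + 1790944)*(3275820 + (-1780 - 1*1708)) = 6330236*(3275820 + (-1780 - 1708)) = 6330236*(3275820 - 3488) = 6330236*3272332 = 20714633830352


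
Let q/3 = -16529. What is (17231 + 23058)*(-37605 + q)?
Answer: -3512878488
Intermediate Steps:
q = -49587 (q = 3*(-16529) = -49587)
(17231 + 23058)*(-37605 + q) = (17231 + 23058)*(-37605 - 49587) = 40289*(-87192) = -3512878488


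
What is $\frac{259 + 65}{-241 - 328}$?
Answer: $- \frac{324}{569} \approx -0.56942$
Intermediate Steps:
$\frac{259 + 65}{-241 - 328} = \frac{324}{-569} = 324 \left(- \frac{1}{569}\right) = - \frac{324}{569}$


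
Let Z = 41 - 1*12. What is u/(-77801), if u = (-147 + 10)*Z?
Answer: 3973/77801 ≈ 0.051066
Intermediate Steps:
Z = 29 (Z = 41 - 12 = 29)
u = -3973 (u = (-147 + 10)*29 = -137*29 = -3973)
u/(-77801) = -3973/(-77801) = -3973*(-1/77801) = 3973/77801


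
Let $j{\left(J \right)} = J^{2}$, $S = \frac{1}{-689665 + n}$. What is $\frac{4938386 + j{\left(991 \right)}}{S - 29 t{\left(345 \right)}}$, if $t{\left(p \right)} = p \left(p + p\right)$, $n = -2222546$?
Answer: $- \frac{17241649122537}{20104303027951} \approx -0.85761$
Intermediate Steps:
$t{\left(p \right)} = 2 p^{2}$ ($t{\left(p \right)} = p 2 p = 2 p^{2}$)
$S = - \frac{1}{2912211}$ ($S = \frac{1}{-689665 - 2222546} = \frac{1}{-2912211} = - \frac{1}{2912211} \approx -3.4338 \cdot 10^{-7}$)
$\frac{4938386 + j{\left(991 \right)}}{S - 29 t{\left(345 \right)}} = \frac{4938386 + 991^{2}}{- \frac{1}{2912211} - 29 \cdot 2 \cdot 345^{2}} = \frac{4938386 + 982081}{- \frac{1}{2912211} - 29 \cdot 2 \cdot 119025} = \frac{5920467}{- \frac{1}{2912211} - 6903450} = \frac{5920467}{- \frac{20104303027951}{2912211}} = 5920467 \left(- \frac{2912211}{20104303027951}\right) = - \frac{17241649122537}{20104303027951}$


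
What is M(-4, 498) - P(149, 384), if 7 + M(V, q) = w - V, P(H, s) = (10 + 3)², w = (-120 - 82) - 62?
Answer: -436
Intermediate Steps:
w = -264 (w = -202 - 62 = -264)
P(H, s) = 169 (P(H, s) = 13² = 169)
M(V, q) = -271 - V (M(V, q) = -7 + (-264 - V) = -271 - V)
M(-4, 498) - P(149, 384) = (-271 - 1*(-4)) - 1*169 = (-271 + 4) - 169 = -267 - 169 = -436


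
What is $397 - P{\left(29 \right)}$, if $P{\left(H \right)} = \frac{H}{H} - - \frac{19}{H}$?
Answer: $\frac{11465}{29} \approx 395.34$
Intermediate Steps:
$P{\left(H \right)} = 1 + \frac{19}{H}$
$397 - P{\left(29 \right)} = 397 - \frac{19 + 29}{29} = 397 - \frac{1}{29} \cdot 48 = 397 - \frac{48}{29} = \frac{11465}{29}$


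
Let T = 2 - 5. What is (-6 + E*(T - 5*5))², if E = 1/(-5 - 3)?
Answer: 25/4 ≈ 6.2500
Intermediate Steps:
E = -⅛ (E = 1/(-8) = -⅛ ≈ -0.12500)
T = -3
(-6 + E*(T - 5*5))² = (-6 - (-3 - 5*5)/8)² = (-6 - (-3 - 25)/8)² = (-6 - ⅛*(-28))² = (-6 + 7/2)² = (-5/2)² = 25/4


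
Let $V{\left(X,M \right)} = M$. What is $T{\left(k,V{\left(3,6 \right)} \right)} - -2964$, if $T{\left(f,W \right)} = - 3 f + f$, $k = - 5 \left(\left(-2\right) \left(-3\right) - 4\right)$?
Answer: $2984$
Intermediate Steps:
$k = -10$ ($k = - 5 \left(6 - 4\right) = \left(-5\right) 2 = -10$)
$T{\left(f,W \right)} = - 2 f$
$T{\left(k,V{\left(3,6 \right)} \right)} - -2964 = \left(-2\right) \left(-10\right) - -2964 = 20 + 2964 = 2984$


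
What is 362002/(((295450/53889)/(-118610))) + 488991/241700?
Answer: -11185078757049707901/1428205300 ≈ -7.8316e+9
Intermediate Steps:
362002/(((295450/53889)/(-118610))) + 488991/241700 = 362002/(((295450*(1/53889))*(-1/118610))) + 488991*(1/241700) = 362002/(((295450/53889)*(-1/118610))) + 488991/241700 = 362002/(-29545/639177429) + 488991/241700 = 362002*(-639177429/29545) + 488991/241700 = -231383507652858/29545 + 488991/241700 = -11185078757049707901/1428205300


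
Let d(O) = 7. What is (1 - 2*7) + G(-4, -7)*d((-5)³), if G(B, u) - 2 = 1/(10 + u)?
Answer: 10/3 ≈ 3.3333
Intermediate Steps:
G(B, u) = 2 + 1/(10 + u)
(1 - 2*7) + G(-4, -7)*d((-5)³) = (1 - 2*7) + ((21 + 2*(-7))/(10 - 7))*7 = (1 - 14) + ((21 - 14)/3)*7 = -13 + ((⅓)*7)*7 = -13 + (7/3)*7 = -13 + 49/3 = 10/3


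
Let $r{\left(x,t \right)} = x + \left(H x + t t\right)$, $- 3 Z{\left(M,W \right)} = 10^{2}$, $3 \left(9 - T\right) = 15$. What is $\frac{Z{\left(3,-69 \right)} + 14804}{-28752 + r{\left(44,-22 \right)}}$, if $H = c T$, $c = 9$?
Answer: $- \frac{5539}{9990} \approx -0.55445$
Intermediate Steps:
$T = 4$ ($T = 9 - 5 = 4$)
$H = 36$ ($H = 9 \cdot 4 = 36$)
$Z{\left(M,W \right)} = - \frac{100}{3}$ ($Z{\left(M,W \right)} = - \frac{10^{2}}{3} = \left(- \frac{1}{3}\right) 100 = - \frac{100}{3}$)
$r{\left(x,t \right)} = t^{2} + 37 x$ ($r{\left(x,t \right)} = x + \left(36 x + t t\right) = x + \left(36 x + t^{2}\right) = x + \left(t^{2} + 36 x\right) = t^{2} + 37 x$)
$\frac{Z{\left(3,-69 \right)} + 14804}{-28752 + r{\left(44,-22 \right)}} = \frac{- \frac{100}{3} + 14804}{-28752 + \left(\left(-22\right)^{2} + 37 \cdot 44\right)} = \frac{44312}{3 \left(-28752 + \left(484 + 1628\right)\right)} = \frac{44312}{3 \left(-28752 + 2112\right)} = \frac{44312}{3 \left(-26640\right)} = \frac{44312}{3} \left(- \frac{1}{26640}\right) = - \frac{5539}{9990}$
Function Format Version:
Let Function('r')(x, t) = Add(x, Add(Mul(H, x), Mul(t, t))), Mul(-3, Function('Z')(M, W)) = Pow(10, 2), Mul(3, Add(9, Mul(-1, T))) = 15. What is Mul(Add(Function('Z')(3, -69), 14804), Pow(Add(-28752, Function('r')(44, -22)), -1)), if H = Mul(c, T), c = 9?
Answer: Rational(-5539, 9990) ≈ -0.55445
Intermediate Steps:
T = 4 (T = Add(9, Mul(Rational(-1, 3), 15)) = Add(9, -5) = 4)
H = 36 (H = Mul(9, 4) = 36)
Function('Z')(M, W) = Rational(-100, 3) (Function('Z')(M, W) = Mul(Rational(-1, 3), Pow(10, 2)) = Mul(Rational(-1, 3), 100) = Rational(-100, 3))
Function('r')(x, t) = Add(Pow(t, 2), Mul(37, x)) (Function('r')(x, t) = Add(x, Add(Mul(36, x), Mul(t, t))) = Add(x, Add(Mul(36, x), Pow(t, 2))) = Add(x, Add(Pow(t, 2), Mul(36, x))) = Add(Pow(t, 2), Mul(37, x)))
Mul(Add(Function('Z')(3, -69), 14804), Pow(Add(-28752, Function('r')(44, -22)), -1)) = Mul(Add(Rational(-100, 3), 14804), Pow(Add(-28752, Add(Pow(-22, 2), Mul(37, 44))), -1)) = Mul(Rational(44312, 3), Pow(Add(-28752, Add(484, 1628)), -1)) = Mul(Rational(44312, 3), Pow(Add(-28752, 2112), -1)) = Mul(Rational(44312, 3), Pow(-26640, -1)) = Mul(Rational(44312, 3), Rational(-1, 26640)) = Rational(-5539, 9990)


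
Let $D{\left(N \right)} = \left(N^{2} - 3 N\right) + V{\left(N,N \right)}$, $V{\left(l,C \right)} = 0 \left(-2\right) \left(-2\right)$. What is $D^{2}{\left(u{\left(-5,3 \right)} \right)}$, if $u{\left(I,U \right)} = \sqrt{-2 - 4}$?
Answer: $-18 + 36 i \sqrt{6} \approx -18.0 + 88.182 i$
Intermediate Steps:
$V{\left(l,C \right)} = 0$ ($V{\left(l,C \right)} = 0 \left(-2\right) = 0$)
$u{\left(I,U \right)} = i \sqrt{6}$ ($u{\left(I,U \right)} = \sqrt{-6} = i \sqrt{6}$)
$D{\left(N \right)} = N^{2} - 3 N$ ($D{\left(N \right)} = \left(N^{2} - 3 N\right) + 0 = N^{2} - 3 N$)
$D^{2}{\left(u{\left(-5,3 \right)} \right)} = \left(i \sqrt{6} \left(-3 + i \sqrt{6}\right)\right)^{2} = - 6 \left(-3 + i \sqrt{6}\right)^{2}$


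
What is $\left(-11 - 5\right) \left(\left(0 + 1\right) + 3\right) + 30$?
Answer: $-34$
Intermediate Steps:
$\left(-11 - 5\right) \left(\left(0 + 1\right) + 3\right) + 30 = - 16 \left(1 + 3\right) + 30 = \left(-16\right) 4 + 30 = -64 + 30 = -34$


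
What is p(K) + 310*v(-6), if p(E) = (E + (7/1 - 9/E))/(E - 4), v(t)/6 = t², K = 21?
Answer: 7968433/119 ≈ 66962.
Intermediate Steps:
v(t) = 6*t²
p(E) = (7 + E - 9/E)/(-4 + E) (p(E) = (E + (7*1 - 9/E))/(-4 + E) = (E + (7 - 9/E))/(-4 + E) = (7 + E - 9/E)/(-4 + E))
p(K) + 310*v(-6) = (-9 + 21² + 7*21)/(21*(-4 + 21)) + 310*(6*(-6)²) = (1/21)*(-9 + 441 + 147)/17 + 310*(6*36) = (1/21)*(1/17)*579 + 310*216 = 193/119 + 66960 = 7968433/119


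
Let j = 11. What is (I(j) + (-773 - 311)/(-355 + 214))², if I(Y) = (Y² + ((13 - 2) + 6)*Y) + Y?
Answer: 2121799969/19881 ≈ 1.0673e+5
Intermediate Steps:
I(Y) = Y² + 18*Y (I(Y) = (Y² + (11 + 6)*Y) + Y = (Y² + 17*Y) + Y = Y² + 18*Y)
(I(j) + (-773 - 311)/(-355 + 214))² = (11*(18 + 11) + (-773 - 311)/(-355 + 214))² = (11*29 - 1084/(-141))² = (319 - 1084*(-1/141))² = (319 + 1084/141)² = (46063/141)² = 2121799969/19881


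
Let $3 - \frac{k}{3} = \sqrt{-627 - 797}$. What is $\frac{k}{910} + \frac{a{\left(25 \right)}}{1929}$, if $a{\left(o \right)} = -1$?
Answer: $\frac{16451}{1755390} - \frac{6 i \sqrt{89}}{455} \approx 0.0093717 - 0.1244 i$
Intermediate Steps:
$k = 9 - 12 i \sqrt{89}$ ($k = 9 - 3 \sqrt{-627 - 797} = 9 - 3 \sqrt{-1424} = 9 - 3 \cdot 4 i \sqrt{89} = 9 - 12 i \sqrt{89} \approx 9.0 - 113.21 i$)
$\frac{k}{910} + \frac{a{\left(25 \right)}}{1929} = \frac{9 - 12 i \sqrt{89}}{910} - \frac{1}{1929} = \left(9 - 12 i \sqrt{89}\right) \frac{1}{910} - \frac{1}{1929} = \left(\frac{9}{910} - \frac{6 i \sqrt{89}}{455}\right) - \frac{1}{1929} = \frac{16451}{1755390} - \frac{6 i \sqrt{89}}{455}$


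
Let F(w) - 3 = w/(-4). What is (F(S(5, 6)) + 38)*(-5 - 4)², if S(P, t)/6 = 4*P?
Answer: 891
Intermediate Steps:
S(P, t) = 24*P (S(P, t) = 6*(4*P) = 24*P)
F(w) = 3 - w/4 (F(w) = 3 + w/(-4) = 3 + w*(-¼) = 3 - w/4)
(F(S(5, 6)) + 38)*(-5 - 4)² = ((3 - 6*5) + 38)*(-5 - 4)² = ((3 - ¼*120) + 38)*(-9)² = ((3 - 30) + 38)*81 = (-27 + 38)*81 = 11*81 = 891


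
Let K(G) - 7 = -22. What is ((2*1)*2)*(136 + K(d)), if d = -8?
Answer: 484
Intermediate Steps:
K(G) = -15 (K(G) = 7 - 22 = -15)
((2*1)*2)*(136 + K(d)) = ((2*1)*2)*(136 - 15) = (2*2)*121 = 4*121 = 484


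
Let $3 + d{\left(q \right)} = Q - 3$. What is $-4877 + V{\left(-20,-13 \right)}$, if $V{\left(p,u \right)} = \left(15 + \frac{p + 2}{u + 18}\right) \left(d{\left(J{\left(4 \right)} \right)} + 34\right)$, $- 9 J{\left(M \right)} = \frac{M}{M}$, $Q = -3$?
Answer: $-4592$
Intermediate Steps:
$J{\left(M \right)} = - \frac{1}{9}$ ($J{\left(M \right)} = - \frac{M \frac{1}{M}}{9} = \left(- \frac{1}{9}\right) 1 = - \frac{1}{9}$)
$d{\left(q \right)} = -9$ ($d{\left(q \right)} = -3 - 6 = -9$)
$V{\left(p,u \right)} = 375 + \frac{25 \left(2 + p\right)}{18 + u}$ ($V{\left(p,u \right)} = \left(15 + \frac{p + 2}{u + 18}\right) \left(-9 + 34\right) = \left(15 + \frac{2 + p}{18 + u}\right) 25 = 375 + \frac{25 \left(2 + p\right)}{18 + u}$)
$-4877 + V{\left(-20,-13 \right)} = -4877 + \frac{25 \left(272 - 20 + 15 \left(-13\right)\right)}{18 - 13} = -4877 + \frac{25 \left(272 - 20 - 195\right)}{5} = -4877 + 25 \cdot \frac{1}{5} \cdot 57 = -4877 + 285 = -4592$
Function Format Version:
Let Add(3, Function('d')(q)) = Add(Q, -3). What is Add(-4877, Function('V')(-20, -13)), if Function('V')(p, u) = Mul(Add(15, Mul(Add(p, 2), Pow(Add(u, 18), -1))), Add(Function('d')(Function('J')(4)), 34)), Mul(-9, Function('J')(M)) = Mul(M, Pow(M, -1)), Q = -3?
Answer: -4592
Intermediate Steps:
Function('J')(M) = Rational(-1, 9) (Function('J')(M) = Mul(Rational(-1, 9), Mul(M, Pow(M, -1))) = Mul(Rational(-1, 9), 1) = Rational(-1, 9))
Function('d')(q) = -9 (Function('d')(q) = Add(-3, Add(-3, -3)) = Add(-3, -6) = -9)
Function('V')(p, u) = Add(375, Mul(25, Pow(Add(18, u), -1), Add(2, p))) (Function('V')(p, u) = Mul(Add(15, Mul(Add(p, 2), Pow(Add(u, 18), -1))), Add(-9, 34)) = Mul(Add(15, Mul(Add(2, p), Pow(Add(18, u), -1))), 25) = Mul(Add(15, Mul(Pow(Add(18, u), -1), Add(2, p))), 25) = Add(375, Mul(25, Pow(Add(18, u), -1), Add(2, p))))
Add(-4877, Function('V')(-20, -13)) = Add(-4877, Mul(25, Pow(Add(18, -13), -1), Add(272, -20, Mul(15, -13)))) = Add(-4877, Mul(25, Pow(5, -1), Add(272, -20, -195))) = Add(-4877, Mul(25, Rational(1, 5), 57)) = Add(-4877, 285) = -4592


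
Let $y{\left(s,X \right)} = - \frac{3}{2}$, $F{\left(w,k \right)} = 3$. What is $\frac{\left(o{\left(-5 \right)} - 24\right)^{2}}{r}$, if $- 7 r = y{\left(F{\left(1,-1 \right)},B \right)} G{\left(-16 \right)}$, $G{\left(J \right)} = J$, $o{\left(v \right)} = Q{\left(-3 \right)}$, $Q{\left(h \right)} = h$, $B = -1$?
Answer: $- \frac{1701}{8} \approx -212.63$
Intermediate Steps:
$o{\left(v \right)} = -3$
$y{\left(s,X \right)} = - \frac{3}{2}$ ($y{\left(s,X \right)} = \left(-3\right) \frac{1}{2} = - \frac{3}{2}$)
$r = - \frac{24}{7}$ ($r = - \frac{\left(- \frac{3}{2}\right) \left(-16\right)}{7} = \left(- \frac{1}{7}\right) 24 = - \frac{24}{7} \approx -3.4286$)
$\frac{\left(o{\left(-5 \right)} - 24\right)^{2}}{r} = \frac{\left(-3 - 24\right)^{2}}{- \frac{24}{7}} = \left(-27\right)^{2} \left(- \frac{7}{24}\right) = 729 \left(- \frac{7}{24}\right) = - \frac{1701}{8}$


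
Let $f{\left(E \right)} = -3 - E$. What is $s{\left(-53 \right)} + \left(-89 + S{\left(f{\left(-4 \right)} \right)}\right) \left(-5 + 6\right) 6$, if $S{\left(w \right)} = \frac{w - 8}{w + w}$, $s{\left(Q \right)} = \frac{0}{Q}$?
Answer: $-555$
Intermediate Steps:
$s{\left(Q \right)} = 0$
$S{\left(w \right)} = \frac{-8 + w}{2 w}$
$s{\left(-53 \right)} + \left(-89 + S{\left(f{\left(-4 \right)} \right)}\right) \left(-5 + 6\right) 6 = 0 + \left(-89 + \frac{-8 - -1}{2 \left(-3 - -4\right)}\right) \left(-5 + 6\right) 6 = 0 + \left(-89 + \frac{-8 + \left(-3 + 4\right)}{2 \left(-3 + 4\right)}\right) 1 \cdot 6 = 0 + \left(-89 + \frac{-8 + 1}{2 \cdot 1}\right) 6 = 0 + \left(-89 + \frac{1}{2} \cdot 1 \left(-7\right)\right) 6 = 0 + \left(-89 - \frac{7}{2}\right) 6 = 0 - 555 = -555$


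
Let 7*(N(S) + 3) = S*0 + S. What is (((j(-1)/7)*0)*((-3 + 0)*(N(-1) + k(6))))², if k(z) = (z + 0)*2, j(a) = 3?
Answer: 0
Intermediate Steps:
N(S) = -3 + S/7 (N(S) = -3 + (S*0 + S)/7 = -3 + (0 + S)/7 = -3 + S/7)
k(z) = 2*z (k(z) = z*2 = 2*z)
(((j(-1)/7)*0)*((-3 + 0)*(N(-1) + k(6))))² = (((3/7)*0)*((-3 + 0)*((-3 + (⅐)*(-1)) + 2*6)))² = (((3*(⅐))*0)*(-3*((-3 - ⅐) + 12)))² = (((3/7)*0)*(-3*(-22/7 + 12)))² = (0*(-3*62/7))² = (0*(-186/7))² = 0² = 0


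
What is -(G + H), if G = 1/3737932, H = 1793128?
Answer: -6702590531297/3737932 ≈ -1.7931e+6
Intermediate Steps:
G = 1/3737932 ≈ 2.6753e-7
-(G + H) = -(1/3737932 + 1793128) = -1*6702590531297/3737932 = -6702590531297/3737932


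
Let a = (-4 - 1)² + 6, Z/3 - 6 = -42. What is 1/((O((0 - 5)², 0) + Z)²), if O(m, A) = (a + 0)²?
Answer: 1/727609 ≈ 1.3744e-6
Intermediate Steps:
Z = -108 (Z = 18 + 3*(-42) = 18 - 126 = -108)
a = 31 (a = (-5)² + 6 = 25 + 6 = 31)
O(m, A) = 961 (O(m, A) = (31 + 0)² = 31² = 961)
1/((O((0 - 5)², 0) + Z)²) = 1/((961 - 108)²) = 1/(853²) = 1/727609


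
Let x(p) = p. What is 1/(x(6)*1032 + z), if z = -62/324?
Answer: 162/1003073 ≈ 0.00016150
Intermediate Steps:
z = -31/162 (z = (1/324)*(-62) = -31/162 ≈ -0.19136)
1/(x(6)*1032 + z) = 1/(6*1032 - 31/162) = 1/(6192 - 31/162) = 1/(1003073/162) = 162/1003073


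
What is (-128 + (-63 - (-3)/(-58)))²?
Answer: 122788561/3364 ≈ 36501.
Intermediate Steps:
(-128 + (-63 - (-3)/(-58)))² = (-128 + (-63 - (-3)*(-1)/58))² = (-128 + (-63 - 1*3/58))² = (-128 + (-63 - 3/58))² = (-128 - 3657/58)² = (-11081/58)² = 122788561/3364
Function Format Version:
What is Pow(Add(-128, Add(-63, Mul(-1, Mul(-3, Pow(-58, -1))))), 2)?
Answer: Rational(122788561, 3364) ≈ 36501.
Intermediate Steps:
Pow(Add(-128, Add(-63, Mul(-1, Mul(-3, Pow(-58, -1))))), 2) = Pow(Add(-128, Add(-63, Mul(-1, Mul(-3, Rational(-1, 58))))), 2) = Pow(Add(-128, Add(-63, Mul(-1, Rational(3, 58)))), 2) = Pow(Add(-128, Add(-63, Rational(-3, 58))), 2) = Pow(Add(-128, Rational(-3657, 58)), 2) = Pow(Rational(-11081, 58), 2) = Rational(122788561, 3364)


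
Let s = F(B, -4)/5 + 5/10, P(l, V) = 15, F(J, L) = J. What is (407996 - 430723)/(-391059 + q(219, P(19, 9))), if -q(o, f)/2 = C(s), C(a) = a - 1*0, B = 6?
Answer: 113635/1955312 ≈ 0.058116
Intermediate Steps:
s = 17/10 (s = 6/5 + 5/10 = 6*(⅕) + 5*(⅒) = 6/5 + ½ = 17/10 ≈ 1.7000)
C(a) = a (C(a) = a + 0 = a)
q(o, f) = -17/5 (q(o, f) = -2*17/10 = -17/5)
(407996 - 430723)/(-391059 + q(219, P(19, 9))) = (407996 - 430723)/(-391059 - 17/5) = -22727/(-1955312/5) = -22727*(-5/1955312) = 113635/1955312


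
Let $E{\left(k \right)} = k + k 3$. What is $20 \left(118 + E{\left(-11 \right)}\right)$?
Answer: $1480$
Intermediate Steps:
$E{\left(k \right)} = 4 k$ ($E{\left(k \right)} = k + 3 k = 4 k$)
$20 \left(118 + E{\left(-11 \right)}\right) = 20 \left(118 + 4 \left(-11\right)\right) = 20 \left(118 - 44\right) = 20 \cdot 74 = 1480$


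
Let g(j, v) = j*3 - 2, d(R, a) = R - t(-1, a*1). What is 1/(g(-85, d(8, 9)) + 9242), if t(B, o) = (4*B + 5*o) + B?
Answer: 1/8985 ≈ 0.00011130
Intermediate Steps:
t(B, o) = 5*B + 5*o
d(R, a) = 5 + R - 5*a (d(R, a) = R - (5*(-1) + 5*(a*1)) = R - (-5 + 5*a) = R + (5 - 5*a) = 5 + R - 5*a)
g(j, v) = -2 + 3*j (g(j, v) = 3*j - 2 = -2 + 3*j)
1/(g(-85, d(8, 9)) + 9242) = 1/((-2 + 3*(-85)) + 9242) = 1/((-2 - 255) + 9242) = 1/(-257 + 9242) = 1/8985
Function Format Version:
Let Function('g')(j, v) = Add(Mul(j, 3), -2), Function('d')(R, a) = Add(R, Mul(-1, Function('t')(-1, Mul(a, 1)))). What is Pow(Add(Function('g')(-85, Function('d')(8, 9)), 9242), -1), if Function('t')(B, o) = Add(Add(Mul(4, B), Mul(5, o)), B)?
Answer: Rational(1, 8985) ≈ 0.00011130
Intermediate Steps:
Function('t')(B, o) = Add(Mul(5, B), Mul(5, o))
Function('d')(R, a) = Add(5, R, Mul(-5, a)) (Function('d')(R, a) = Add(R, Mul(-1, Add(Mul(5, -1), Mul(5, Mul(a, 1))))) = Add(R, Mul(-1, Add(-5, Mul(5, a)))) = Add(R, Add(5, Mul(-5, a))) = Add(5, R, Mul(-5, a)))
Function('g')(j, v) = Add(-2, Mul(3, j)) (Function('g')(j, v) = Add(Mul(3, j), -2) = Add(-2, Mul(3, j)))
Pow(Add(Function('g')(-85, Function('d')(8, 9)), 9242), -1) = Pow(Add(Add(-2, Mul(3, -85)), 9242), -1) = Pow(Add(Add(-2, -255), 9242), -1) = Pow(Add(-257, 9242), -1) = Pow(8985, -1) = Rational(1, 8985)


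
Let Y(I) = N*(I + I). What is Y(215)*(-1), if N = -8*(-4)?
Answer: -13760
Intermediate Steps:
N = 32
Y(I) = 64*I (Y(I) = 32*(I + I) = 32*(2*I) = 64*I)
Y(215)*(-1) = (64*215)*(-1) = 13760*(-1) = -13760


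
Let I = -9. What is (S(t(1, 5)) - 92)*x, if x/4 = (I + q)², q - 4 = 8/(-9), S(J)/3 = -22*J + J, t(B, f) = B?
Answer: -1741580/81 ≈ -21501.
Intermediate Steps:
S(J) = -63*J (S(J) = 3*(-22*J + J) = 3*(-21*J) = -63*J)
q = 28/9 (q = 4 + 8/(-9) = 4 + 8*(-⅑) = 4 - 8/9 = 28/9 ≈ 3.1111)
x = 11236/81 (x = 4*(-9 + 28/9)² = 4*(-53/9)² = 4*(2809/81) = 11236/81 ≈ 138.72)
(S(t(1, 5)) - 92)*x = (-63*1 - 92)*(11236/81) = (-63 - 92)*(11236/81) = -155*11236/81 = -1741580/81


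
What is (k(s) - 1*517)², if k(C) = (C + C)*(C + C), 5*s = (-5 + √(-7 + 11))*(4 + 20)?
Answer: 61011721/625 ≈ 97619.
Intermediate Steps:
s = -72/5 (s = ((-5 + √(-7 + 11))*(4 + 20))/5 = ((-5 + √4)*24)/5 = ((-5 + 2)*24)/5 = (-3*24)/5 = (⅕)*(-72) = -72/5 ≈ -14.400)
k(C) = 4*C² (k(C) = (2*C)*(2*C) = 4*C²)
(k(s) - 1*517)² = (4*(-72/5)² - 1*517)² = (4*(5184/25) - 517)² = (20736/25 - 517)² = (7811/25)² = 61011721/625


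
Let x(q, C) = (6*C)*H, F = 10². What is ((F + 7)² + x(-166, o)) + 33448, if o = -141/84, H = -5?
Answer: 629263/14 ≈ 44947.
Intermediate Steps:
F = 100
o = -47/28 (o = -141*1/84 = -47/28 ≈ -1.6786)
x(q, C) = -30*C (x(q, C) = (6*C)*(-5) = -30*C)
((F + 7)² + x(-166, o)) + 33448 = ((100 + 7)² - 30*(-47/28)) + 33448 = (107² + 705/14) + 33448 = (11449 + 705/14) + 33448 = 160991/14 + 33448 = 629263/14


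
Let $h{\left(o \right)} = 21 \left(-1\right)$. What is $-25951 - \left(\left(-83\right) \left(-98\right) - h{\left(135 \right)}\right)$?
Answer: $-34106$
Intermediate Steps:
$h{\left(o \right)} = -21$
$-25951 - \left(\left(-83\right) \left(-98\right) - h{\left(135 \right)}\right) = -25951 - \left(\left(-83\right) \left(-98\right) - -21\right) = -25951 - \left(8134 + 21\right) = -25951 - 8155 = -34106$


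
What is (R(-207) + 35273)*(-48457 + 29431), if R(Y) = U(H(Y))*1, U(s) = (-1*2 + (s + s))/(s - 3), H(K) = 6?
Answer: -671167518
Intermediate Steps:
U(s) = (-2 + 2*s)/(-3 + s)
R(Y) = 10/3 (R(Y) = (2*(-1 + 6)/(-3 + 6))*1 = (2*5/3)*1 = (2*(⅓)*5)*1 = (10/3)*1 = 10/3)
(R(-207) + 35273)*(-48457 + 29431) = (10/3 + 35273)*(-48457 + 29431) = (105829/3)*(-19026) = -671167518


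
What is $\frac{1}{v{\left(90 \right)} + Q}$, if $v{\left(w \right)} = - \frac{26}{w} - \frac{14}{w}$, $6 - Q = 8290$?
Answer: $- \frac{9}{74560} \approx -0.00012071$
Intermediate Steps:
$Q = -8284$ ($Q = 6 - 8290 = -8284$)
$v{\left(w \right)} = - \frac{40}{w}$
$\frac{1}{v{\left(90 \right)} + Q} = \frac{1}{- \frac{40}{90} - 8284} = \frac{1}{\left(-40\right) \frac{1}{90} - 8284} = \frac{1}{- \frac{4}{9} - 8284} = \frac{1}{- \frac{74560}{9}} = - \frac{9}{74560}$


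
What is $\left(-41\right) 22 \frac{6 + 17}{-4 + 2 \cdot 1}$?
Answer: $10373$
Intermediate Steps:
$\left(-41\right) 22 \frac{6 + 17}{-4 + 2 \cdot 1} = - 902 \frac{23}{-4 + 2} = - 902 \frac{23}{-2} = - 902 \cdot 23 \left(- \frac{1}{2}\right) = \left(-902\right) \left(- \frac{23}{2}\right) = 10373$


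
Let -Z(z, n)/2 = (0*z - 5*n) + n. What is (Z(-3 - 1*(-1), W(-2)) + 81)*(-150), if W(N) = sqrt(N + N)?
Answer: -12150 - 2400*I ≈ -12150.0 - 2400.0*I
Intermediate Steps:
W(N) = sqrt(2)*sqrt(N) (W(N) = sqrt(2*N) = sqrt(2)*sqrt(N))
Z(z, n) = 8*n (Z(z, n) = -2*((0*z - 5*n) + n) = -2*((0 - 5*n) + n) = -2*(-5*n + n) = -(-8)*n = 8*n)
(Z(-3 - 1*(-1), W(-2)) + 81)*(-150) = (8*(sqrt(2)*sqrt(-2)) + 81)*(-150) = (8*(sqrt(2)*(I*sqrt(2))) + 81)*(-150) = (8*(2*I) + 81)*(-150) = (16*I + 81)*(-150) = (81 + 16*I)*(-150) = -12150 - 2400*I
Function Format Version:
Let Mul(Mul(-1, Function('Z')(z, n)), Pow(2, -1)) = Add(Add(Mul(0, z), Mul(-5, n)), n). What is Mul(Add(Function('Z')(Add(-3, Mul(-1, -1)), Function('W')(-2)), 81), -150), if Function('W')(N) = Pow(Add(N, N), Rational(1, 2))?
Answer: Add(-12150, Mul(-2400, I)) ≈ Add(-12150., Mul(-2400.0, I))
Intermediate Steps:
Function('W')(N) = Mul(Pow(2, Rational(1, 2)), Pow(N, Rational(1, 2))) (Function('W')(N) = Pow(Mul(2, N), Rational(1, 2)) = Mul(Pow(2, Rational(1, 2)), Pow(N, Rational(1, 2))))
Function('Z')(z, n) = Mul(8, n) (Function('Z')(z, n) = Mul(-2, Add(Add(Mul(0, z), Mul(-5, n)), n)) = Mul(-2, Add(Add(0, Mul(-5, n)), n)) = Mul(-2, Add(Mul(-5, n), n)) = Mul(-2, Mul(-4, n)) = Mul(8, n))
Mul(Add(Function('Z')(Add(-3, Mul(-1, -1)), Function('W')(-2)), 81), -150) = Mul(Add(Mul(8, Mul(Pow(2, Rational(1, 2)), Pow(-2, Rational(1, 2)))), 81), -150) = Mul(Add(Mul(8, Mul(Pow(2, Rational(1, 2)), Mul(I, Pow(2, Rational(1, 2))))), 81), -150) = Mul(Add(Mul(8, Mul(2, I)), 81), -150) = Mul(Add(Mul(16, I), 81), -150) = Mul(Add(81, Mul(16, I)), -150) = Add(-12150, Mul(-2400, I))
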